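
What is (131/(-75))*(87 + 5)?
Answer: -12052/75 ≈ -160.69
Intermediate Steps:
(131/(-75))*(87 + 5) = (131*(-1/75))*92 = -131/75*92 = -12052/75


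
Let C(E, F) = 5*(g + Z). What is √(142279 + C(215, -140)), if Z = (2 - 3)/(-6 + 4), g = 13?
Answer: √569386/2 ≈ 377.29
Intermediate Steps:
Z = ½ (Z = -1/(-2) = -1*(-½) = ½ ≈ 0.50000)
C(E, F) = 135/2 (C(E, F) = 5*(13 + ½) = 5*(27/2) = 135/2)
√(142279 + C(215, -140)) = √(142279 + 135/2) = √(284693/2) = √569386/2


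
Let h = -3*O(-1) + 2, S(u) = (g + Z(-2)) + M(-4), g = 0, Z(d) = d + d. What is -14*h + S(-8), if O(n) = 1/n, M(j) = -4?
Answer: -78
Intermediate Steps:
Z(d) = 2*d
S(u) = -8 (S(u) = (0 + 2*(-2)) - 4 = (0 - 4) - 4 = -4 - 4 = -8)
h = 5 (h = -3/(-1) + 2 = -3*(-1) + 2 = 3 + 2 = 5)
-14*h + S(-8) = -14*5 - 8 = -70 - 8 = -78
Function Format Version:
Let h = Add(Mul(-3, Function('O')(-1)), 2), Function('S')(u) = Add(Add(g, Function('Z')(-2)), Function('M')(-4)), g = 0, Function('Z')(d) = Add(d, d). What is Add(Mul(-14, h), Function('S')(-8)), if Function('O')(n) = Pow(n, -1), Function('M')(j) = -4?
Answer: -78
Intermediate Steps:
Function('Z')(d) = Mul(2, d)
Function('S')(u) = -8 (Function('S')(u) = Add(Add(0, Mul(2, -2)), -4) = Add(Add(0, -4), -4) = Add(-4, -4) = -8)
h = 5 (h = Add(Mul(-3, Pow(-1, -1)), 2) = Add(Mul(-3, -1), 2) = Add(3, 2) = 5)
Add(Mul(-14, h), Function('S')(-8)) = Add(Mul(-14, 5), -8) = Add(-70, -8) = -78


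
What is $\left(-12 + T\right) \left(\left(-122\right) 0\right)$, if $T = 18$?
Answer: $0$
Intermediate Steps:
$\left(-12 + T\right) \left(\left(-122\right) 0\right) = \left(-12 + 18\right) \left(\left(-122\right) 0\right) = 6 \cdot 0 = 0$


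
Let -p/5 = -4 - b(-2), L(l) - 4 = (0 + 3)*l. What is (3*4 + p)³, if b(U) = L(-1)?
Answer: 50653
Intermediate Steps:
L(l) = 4 + 3*l (L(l) = 4 + (0 + 3)*l = 4 + 3*l)
b(U) = 1 (b(U) = 4 + 3*(-1) = 4 - 3 = 1)
p = 25 (p = -5*(-4 - 1*1) = -5*(-4 - 1) = -5*(-5) = 25)
(3*4 + p)³ = (3*4 + 25)³ = (12 + 25)³ = 37³ = 50653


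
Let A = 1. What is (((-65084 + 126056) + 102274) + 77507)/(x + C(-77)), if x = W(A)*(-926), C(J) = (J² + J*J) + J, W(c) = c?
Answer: 240753/10855 ≈ 22.179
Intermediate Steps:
C(J) = J + 2*J² (C(J) = (J² + J²) + J = 2*J² + J = J + 2*J²)
x = -926 (x = 1*(-926) = -926)
(((-65084 + 126056) + 102274) + 77507)/(x + C(-77)) = (((-65084 + 126056) + 102274) + 77507)/(-926 - 77*(1 + 2*(-77))) = ((60972 + 102274) + 77507)/(-926 - 77*(1 - 154)) = (163246 + 77507)/(-926 - 77*(-153)) = 240753/(-926 + 11781) = 240753/10855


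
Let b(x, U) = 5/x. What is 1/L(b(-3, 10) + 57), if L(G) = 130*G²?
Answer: 9/3582280 ≈ 2.5124e-6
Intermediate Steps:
1/L(b(-3, 10) + 57) = 1/(130*(5/(-3) + 57)²) = 1/(130*(5*(-⅓) + 57)²) = 1/(130*(-5/3 + 57)²) = 1/(130*(166/3)²) = 1/(130*(27556/9)) = 1/(3582280/9) = 9/3582280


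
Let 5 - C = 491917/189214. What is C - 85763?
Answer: -16227106129/189214 ≈ -85761.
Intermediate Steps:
C = 454153/189214 (C = 5 - 491917/189214 = 454153/189214 ≈ 2.4002)
C - 85763 = 454153/189214 - 85763 = -16227106129/189214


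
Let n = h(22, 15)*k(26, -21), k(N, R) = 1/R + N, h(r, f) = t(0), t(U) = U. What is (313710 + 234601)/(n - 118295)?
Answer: -548311/118295 ≈ -4.6351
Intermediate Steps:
h(r, f) = 0
k(N, R) = N + 1/R
n = 0 (n = 0*(26 + 1/(-21)) = 0*(26 - 1/21) = 0*(545/21) = 0)
(313710 + 234601)/(n - 118295) = (313710 + 234601)/(0 - 118295) = 548311/(-118295) = 548311*(-1/118295) = -548311/118295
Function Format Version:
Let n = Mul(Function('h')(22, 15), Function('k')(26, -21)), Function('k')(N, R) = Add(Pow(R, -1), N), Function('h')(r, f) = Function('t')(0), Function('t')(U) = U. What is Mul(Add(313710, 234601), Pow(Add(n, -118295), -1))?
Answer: Rational(-548311, 118295) ≈ -4.6351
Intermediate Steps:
Function('h')(r, f) = 0
Function('k')(N, R) = Add(N, Pow(R, -1))
n = 0 (n = Mul(0, Add(26, Pow(-21, -1))) = Mul(0, Add(26, Rational(-1, 21))) = Mul(0, Rational(545, 21)) = 0)
Mul(Add(313710, 234601), Pow(Add(n, -118295), -1)) = Mul(Add(313710, 234601), Pow(Add(0, -118295), -1)) = Mul(548311, Pow(-118295, -1)) = Mul(548311, Rational(-1, 118295)) = Rational(-548311, 118295)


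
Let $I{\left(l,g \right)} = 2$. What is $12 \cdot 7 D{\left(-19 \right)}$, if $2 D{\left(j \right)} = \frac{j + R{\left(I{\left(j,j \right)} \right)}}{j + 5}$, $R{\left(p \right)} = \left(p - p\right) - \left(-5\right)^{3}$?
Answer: $-318$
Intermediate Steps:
$R{\left(p \right)} = 125$ ($R{\left(p \right)} = 0 - -125 = 0 + 125 = 125$)
$D{\left(j \right)} = \frac{125 + j}{2 \left(5 + j\right)}$ ($D{\left(j \right)} = \frac{\left(j + 125\right) \frac{1}{j + 5}}{2} = \frac{\left(125 + j\right) \frac{1}{5 + j}}{2} = \frac{\frac{1}{5 + j} \left(125 + j\right)}{2} = \frac{125 + j}{2 \left(5 + j\right)}$)
$12 \cdot 7 D{\left(-19 \right)} = 12 \cdot 7 \frac{125 - 19}{2 \left(5 - 19\right)} = 84 \cdot \frac{1}{2} \frac{1}{-14} \cdot 106 = 84 \cdot \frac{1}{2} \left(- \frac{1}{14}\right) 106 = 84 \left(- \frac{53}{14}\right) = -318$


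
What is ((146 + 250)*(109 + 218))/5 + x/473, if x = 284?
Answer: 61251136/2365 ≈ 25899.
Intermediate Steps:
((146 + 250)*(109 + 218))/5 + x/473 = ((146 + 250)*(109 + 218))/5 + 284/473 = (396*327)*(1/5) + 284*(1/473) = 129492*(1/5) + 284/473 = 129492/5 + 284/473 = 61251136/2365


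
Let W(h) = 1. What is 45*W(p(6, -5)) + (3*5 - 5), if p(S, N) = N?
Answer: 55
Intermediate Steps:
45*W(p(6, -5)) + (3*5 - 5) = 45*1 + (3*5 - 5) = 45 + (15 - 5) = 45 + 10 = 55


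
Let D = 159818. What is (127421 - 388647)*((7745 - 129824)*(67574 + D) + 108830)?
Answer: 7251549942503188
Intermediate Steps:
(127421 - 388647)*((7745 - 129824)*(67574 + D) + 108830) = (127421 - 388647)*((7745 - 129824)*(67574 + 159818) + 108830) = -261226*(-122079*227392 + 108830) = -261226*(-27759787968 + 108830) = -261226*(-27759679138) = 7251549942503188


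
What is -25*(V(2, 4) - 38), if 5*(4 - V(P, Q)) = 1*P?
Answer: 860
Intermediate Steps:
V(P, Q) = 4 - P/5
-25*(V(2, 4) - 38) = -25*((4 - 1/5*2) - 38) = -25*((4 - 2/5) - 38) = -25*(18/5 - 38) = -25*(-172/5) = 860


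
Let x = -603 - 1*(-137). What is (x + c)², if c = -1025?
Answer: 2223081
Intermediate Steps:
x = -466 (x = -603 + 137 = -466)
(x + c)² = (-466 - 1025)² = (-1491)² = 2223081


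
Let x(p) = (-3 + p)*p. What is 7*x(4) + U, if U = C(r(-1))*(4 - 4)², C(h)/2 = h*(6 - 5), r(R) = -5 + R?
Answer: 28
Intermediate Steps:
C(h) = 2*h (C(h) = 2*(h*(6 - 5)) = 2*(h*1) = 2*h)
x(p) = p*(-3 + p)
U = 0 (U = (2*(-5 - 1))*(4 - 4)² = (2*(-6))*0² = -12*0 = 0)
7*x(4) + U = 7*(4*(-3 + 4)) + 0 = 7*(4*1) + 0 = 7*4 + 0 = 28 + 0 = 28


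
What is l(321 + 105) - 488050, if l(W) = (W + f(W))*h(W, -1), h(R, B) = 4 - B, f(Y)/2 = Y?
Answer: -481660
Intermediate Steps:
f(Y) = 2*Y
l(W) = 15*W (l(W) = (W + 2*W)*(4 - 1*(-1)) = (3*W)*(4 + 1) = (3*W)*5 = 15*W)
l(321 + 105) - 488050 = 15*(321 + 105) - 488050 = 15*426 - 488050 = 6390 - 488050 = -481660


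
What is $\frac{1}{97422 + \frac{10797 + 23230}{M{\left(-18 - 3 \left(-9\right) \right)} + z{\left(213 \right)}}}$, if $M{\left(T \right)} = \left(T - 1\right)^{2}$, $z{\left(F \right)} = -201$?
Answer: $\frac{137}{13312787} \approx 1.0291 \cdot 10^{-5}$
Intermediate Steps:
$M{\left(T \right)} = \left(-1 + T\right)^{2}$
$\frac{1}{97422 + \frac{10797 + 23230}{M{\left(-18 - 3 \left(-9\right) \right)} + z{\left(213 \right)}}} = \frac{1}{97422 + \frac{10797 + 23230}{\left(-1 - \left(18 + 3 \left(-9\right)\right)\right)^{2} - 201}} = \frac{1}{97422 + \frac{34027}{\left(-1 - -9\right)^{2} - 201}} = \frac{1}{97422 + \frac{34027}{\left(-1 + \left(-18 + 27\right)\right)^{2} - 201}} = \frac{1}{97422 + \frac{34027}{\left(-1 + 9\right)^{2} - 201}} = \frac{1}{97422 + \frac{34027}{8^{2} - 201}} = \frac{1}{97422 + \frac{34027}{64 - 201}} = \frac{1}{97422 + \frac{34027}{-137}} = \frac{1}{97422 + 34027 \left(- \frac{1}{137}\right)} = \frac{1}{97422 - \frac{34027}{137}} = \frac{1}{\frac{13312787}{137}} = \frac{137}{13312787}$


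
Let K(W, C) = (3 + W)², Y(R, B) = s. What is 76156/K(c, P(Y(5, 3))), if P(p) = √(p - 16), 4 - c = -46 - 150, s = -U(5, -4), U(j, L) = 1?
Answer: 76156/41209 ≈ 1.8480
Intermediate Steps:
s = -1 (s = -1*1 = -1)
Y(R, B) = -1
c = 200 (c = 4 - (-46 - 150) = 4 - 1*(-196) = 4 + 196 = 200)
P(p) = √(-16 + p)
76156/K(c, P(Y(5, 3))) = 76156/((3 + 200)²) = 76156/(203²) = 76156/41209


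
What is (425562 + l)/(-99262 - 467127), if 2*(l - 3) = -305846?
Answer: -272642/566389 ≈ -0.48137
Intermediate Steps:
l = -152920 (l = 3 + (½)*(-305846) = 3 - 152923 = -152920)
(425562 + l)/(-99262 - 467127) = (425562 - 152920)/(-99262 - 467127) = 272642/(-566389) = 272642*(-1/566389) = -272642/566389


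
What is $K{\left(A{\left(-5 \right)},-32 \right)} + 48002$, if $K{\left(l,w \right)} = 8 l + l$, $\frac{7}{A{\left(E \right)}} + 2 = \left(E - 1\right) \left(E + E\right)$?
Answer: $\frac{2784179}{58} \approx 48003.0$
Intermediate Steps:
$A{\left(E \right)} = \frac{7}{-2 + 2 E \left(-1 + E\right)}$ ($A{\left(E \right)} = \frac{7}{-2 + \left(E - 1\right) \left(E + E\right)} = \frac{7}{-2 + \left(-1 + E\right) 2 E} = \frac{7}{-2 + 2 E \left(-1 + E\right)}$)
$K{\left(l,w \right)} = 9 l$
$K{\left(A{\left(-5 \right)},-32 \right)} + 48002 = 9 \frac{7}{2 \left(-1 + \left(-5\right)^{2} - -5\right)} + 48002 = 9 \frac{7}{2 \left(-1 + 25 + 5\right)} + 48002 = 9 \frac{7}{2 \cdot 29} + 48002 = 9 \cdot \frac{7}{2} \cdot \frac{1}{29} + 48002 = 9 \cdot \frac{7}{58} + 48002 = \frac{63}{58} + 48002 = \frac{2784179}{58}$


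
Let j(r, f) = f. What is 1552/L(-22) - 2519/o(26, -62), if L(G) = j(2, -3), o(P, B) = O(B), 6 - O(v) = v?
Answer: -113093/204 ≈ -554.38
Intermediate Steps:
O(v) = 6 - v
o(P, B) = 6 - B
L(G) = -3
1552/L(-22) - 2519/o(26, -62) = 1552/(-3) - 2519/(6 - 1*(-62)) = 1552*(-⅓) - 2519/(6 + 62) = -1552/3 - 2519/68 = -113093/204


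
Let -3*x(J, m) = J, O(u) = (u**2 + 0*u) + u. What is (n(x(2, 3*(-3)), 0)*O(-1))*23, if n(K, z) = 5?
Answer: 0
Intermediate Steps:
O(u) = u + u**2 (O(u) = (u**2 + 0) + u = u**2 + u = u + u**2)
x(J, m) = -J/3
(n(x(2, 3*(-3)), 0)*O(-1))*23 = (5*(-(1 - 1)))*23 = (5*(-1*0))*23 = (5*0)*23 = 0*23 = 0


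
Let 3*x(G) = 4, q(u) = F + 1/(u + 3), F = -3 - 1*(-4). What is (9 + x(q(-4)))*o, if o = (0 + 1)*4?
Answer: 124/3 ≈ 41.333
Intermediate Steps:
F = 1 (F = -3 + 4 = 1)
q(u) = 1 + 1/(3 + u) (q(u) = 1 + 1/(u + 3) = 1 + 1/(3 + u))
x(G) = 4/3 (x(G) = (⅓)*4 = 4/3)
o = 4 (o = 1*4 = 4)
(9 + x(q(-4)))*o = (9 + 4/3)*4 = (31/3)*4 = 124/3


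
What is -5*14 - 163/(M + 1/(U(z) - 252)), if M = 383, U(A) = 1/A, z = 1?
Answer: -6770153/96132 ≈ -70.426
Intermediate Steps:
-5*14 - 163/(M + 1/(U(z) - 252)) = -5*14 - 163/(383 + 1/(1/1 - 252)) = -70 - 163/(383 + 1/(1 - 252)) = -70 - 163/(383 + 1/(-251)) = -70 - 163/(383 - 1/251) = -70 - 163/96132/251 = -70 - 163*251/96132 = -70 - 40913/96132 = -6770153/96132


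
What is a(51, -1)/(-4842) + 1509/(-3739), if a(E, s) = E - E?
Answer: -1509/3739 ≈ -0.40358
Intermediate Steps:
a(E, s) = 0
a(51, -1)/(-4842) + 1509/(-3739) = 0/(-4842) + 1509/(-3739) = 0*(-1/4842) + 1509*(-1/3739) = 0 - 1509/3739 = -1509/3739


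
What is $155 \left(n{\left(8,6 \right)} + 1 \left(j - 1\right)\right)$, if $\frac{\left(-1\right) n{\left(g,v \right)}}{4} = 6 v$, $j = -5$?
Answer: $-23250$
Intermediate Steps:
$n{\left(g,v \right)} = - 24 v$ ($n{\left(g,v \right)} = - 4 \cdot 6 v = - 24 v$)
$155 \left(n{\left(8,6 \right)} + 1 \left(j - 1\right)\right) = 155 \left(\left(-24\right) 6 + 1 \left(-5 - 1\right)\right) = 155 \left(-144 + 1 \left(-6\right)\right) = 155 \left(-144 - 6\right) = 155 \left(-150\right) = -23250$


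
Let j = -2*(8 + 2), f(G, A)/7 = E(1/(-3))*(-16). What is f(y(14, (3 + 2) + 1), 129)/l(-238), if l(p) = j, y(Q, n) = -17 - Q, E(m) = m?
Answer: -28/15 ≈ -1.8667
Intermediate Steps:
f(G, A) = 112/3 (f(G, A) = 7*(-16/(-3)) = 7*(-⅓*(-16)) = 7*(16/3) = 112/3)
j = -20 (j = -2*10 = -20)
l(p) = -20
f(y(14, (3 + 2) + 1), 129)/l(-238) = (112/3)/(-20) = (112/3)*(-1/20) = -28/15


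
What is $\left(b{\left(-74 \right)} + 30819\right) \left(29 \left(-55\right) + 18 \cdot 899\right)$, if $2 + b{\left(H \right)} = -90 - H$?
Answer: $449294187$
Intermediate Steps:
$b{\left(H \right)} = -92 - H$ ($b{\left(H \right)} = -2 - \left(90 + H\right) = -92 - H$)
$\left(b{\left(-74 \right)} + 30819\right) \left(29 \left(-55\right) + 18 \cdot 899\right) = \left(\left(-92 - -74\right) + 30819\right) \left(29 \left(-55\right) + 18 \cdot 899\right) = \left(\left(-92 + 74\right) + 30819\right) \left(-1595 + 16182\right) = \left(-18 + 30819\right) 14587 = 30801 \cdot 14587 = 449294187$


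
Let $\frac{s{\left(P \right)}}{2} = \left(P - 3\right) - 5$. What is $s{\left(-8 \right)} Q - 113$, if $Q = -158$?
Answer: $4943$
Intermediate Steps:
$s{\left(P \right)} = -16 + 2 P$ ($s{\left(P \right)} = 2 \left(\left(P - 3\right) - 5\right) = 2 \left(\left(-3 + P\right) - 5\right) = 2 \left(-8 + P\right) = -16 + 2 P$)
$s{\left(-8 \right)} Q - 113 = \left(-16 + 2 \left(-8\right)\right) \left(-158\right) - 113 = \left(-16 - 16\right) \left(-158\right) - 113 = \left(-32\right) \left(-158\right) - 113 = 5056 - 113 = 4943$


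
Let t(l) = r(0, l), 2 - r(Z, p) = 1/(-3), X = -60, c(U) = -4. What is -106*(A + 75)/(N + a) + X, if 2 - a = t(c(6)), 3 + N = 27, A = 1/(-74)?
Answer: -1039911/2627 ≈ -395.85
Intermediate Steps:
A = -1/74 ≈ -0.013514
N = 24 (N = -3 + 27 = 24)
r(Z, p) = 7/3 (r(Z, p) = 2 - 1/(-3) = 2 - 1*(-⅓) = 2 + ⅓ = 7/3)
t(l) = 7/3
a = -⅓ (a = 2 - 1*7/3 = 2 - 7/3 = -⅓ ≈ -0.33333)
-106*(A + 75)/(N + a) + X = -106*(-1/74 + 75)/(24 - ⅓) - 60 = -294097/(37*71/3) - 60 = -294097*3/(37*71) - 60 = -106*16647/5254 - 60 = -882291/2627 - 60 = -1039911/2627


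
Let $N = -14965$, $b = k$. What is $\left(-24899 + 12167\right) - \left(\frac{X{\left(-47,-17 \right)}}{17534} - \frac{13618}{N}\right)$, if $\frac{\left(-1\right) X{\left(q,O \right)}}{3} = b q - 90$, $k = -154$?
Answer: $- \frac{1670373843736}{131198155} \approx -12732.0$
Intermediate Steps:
$b = -154$
$X{\left(q,O \right)} = 270 + 462 q$ ($X{\left(q,O \right)} = - 3 \left(- 154 q - 90\right) = - 3 \left(-90 - 154 q\right) = 270 + 462 q$)
$\left(-24899 + 12167\right) - \left(\frac{X{\left(-47,-17 \right)}}{17534} - \frac{13618}{N}\right) = \left(-24899 + 12167\right) - \left(\frac{270 + 462 \left(-47\right)}{17534} - \frac{13618}{-14965}\right) = -12732 - \left(\left(270 - 21714\right) \frac{1}{17534} - - \frac{13618}{14965}\right) = -12732 - \left(\left(-21444\right) \frac{1}{17534} + \frac{13618}{14965}\right) = -12732 - \left(- \frac{10722}{8767} + \frac{13618}{14965}\right) = -12732 - - \frac{41065724}{131198155} = -12732 + \frac{41065724}{131198155} = - \frac{1670373843736}{131198155}$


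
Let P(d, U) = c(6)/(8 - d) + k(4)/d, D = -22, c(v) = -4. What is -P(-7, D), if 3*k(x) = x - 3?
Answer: 11/35 ≈ 0.31429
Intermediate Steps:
k(x) = -1 + x/3 (k(x) = (x - 3)/3 = (-3 + x)/3 = -1 + x/3)
P(d, U) = -4/(8 - d) + 1/(3*d) (P(d, U) = -4/(8 - d) + (-1 + (⅓)*4)/d = -4/(8 - d) + (-1 + 4/3)/d = -4/(8 - d) + 1/(3*d))
-P(-7, D) = -(-8 + 13*(-7))/(3*(-7)*(-8 - 7)) = -(-1)*(-8 - 91)/(3*7*(-15)) = -(-1)*(-1)*(-99)/(3*7*15) = -1*(-11/35) = 11/35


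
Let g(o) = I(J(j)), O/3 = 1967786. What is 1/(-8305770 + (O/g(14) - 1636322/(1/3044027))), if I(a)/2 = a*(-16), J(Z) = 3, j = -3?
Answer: -16/79696267455317 ≈ -2.0076e-13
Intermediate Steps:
I(a) = -32*a (I(a) = 2*(a*(-16)) = 2*(-16*a) = -32*a)
O = 5903358 (O = 3*1967786 = 5903358)
g(o) = -96 (g(o) = -32*3 = -96)
1/(-8305770 + (O/g(14) - 1636322/(1/3044027))) = 1/(-8305770 + (5903358/(-96) - 1636322/(1/3044027))) = 1/(-8305770 + (5903358*(-1/96) - 1636322/1/3044027)) = 1/(-8305770 + (-983893/16 - 1636322*3044027)) = 1/(-8305770 + (-983893/16 - 4981008348694)) = 1/(-8305770 - 79696134562997/16) = 1/(-79696267455317/16) = -16/79696267455317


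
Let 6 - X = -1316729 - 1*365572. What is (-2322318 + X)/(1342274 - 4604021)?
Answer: 213337/1087249 ≈ 0.19622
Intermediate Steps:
X = 1682307 (X = 6 - (-1316729 - 1*365572) = 6 - (-1316729 - 365572) = 6 - 1*(-1682301) = 6 + 1682301 = 1682307)
(-2322318 + X)/(1342274 - 4604021) = (-2322318 + 1682307)/(1342274 - 4604021) = -640011/(-3261747) = -640011*(-1/3261747) = 213337/1087249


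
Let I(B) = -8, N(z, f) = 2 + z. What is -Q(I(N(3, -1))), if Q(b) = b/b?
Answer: -1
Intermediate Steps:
Q(b) = 1
-Q(I(N(3, -1))) = -1*1 = -1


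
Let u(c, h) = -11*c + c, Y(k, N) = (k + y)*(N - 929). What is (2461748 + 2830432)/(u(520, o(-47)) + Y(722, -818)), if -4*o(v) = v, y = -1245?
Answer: 1764060/302827 ≈ 5.8253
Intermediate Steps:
o(v) = -v/4
Y(k, N) = (-1245 + k)*(-929 + N) (Y(k, N) = (k - 1245)*(N - 929) = (-1245 + k)*(-929 + N))
u(c, h) = -10*c
(2461748 + 2830432)/(u(520, o(-47)) + Y(722, -818)) = (2461748 + 2830432)/(-10*520 + (1156605 - 1245*(-818) - 929*722 - 818*722)) = 5292180/(-5200 + (1156605 + 1018410 - 670738 - 590596)) = 5292180/(-5200 + 913681) = 5292180/908481 = 5292180*(1/908481) = 1764060/302827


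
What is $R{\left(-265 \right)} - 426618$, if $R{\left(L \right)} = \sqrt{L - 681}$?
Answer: $-426618 + i \sqrt{946} \approx -4.2662 \cdot 10^{5} + 30.757 i$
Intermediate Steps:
$R{\left(L \right)} = \sqrt{-681 + L}$
$R{\left(-265 \right)} - 426618 = \sqrt{-681 - 265} - 426618 = \sqrt{-946} - 426618 = i \sqrt{946} - 426618 = -426618 + i \sqrt{946}$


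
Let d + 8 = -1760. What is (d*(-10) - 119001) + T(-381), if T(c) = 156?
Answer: -101165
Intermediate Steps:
d = -1768 (d = -8 - 1760 = -1768)
(d*(-10) - 119001) + T(-381) = (-1768*(-10) - 119001) + 156 = (17680 - 119001) + 156 = -101321 + 156 = -101165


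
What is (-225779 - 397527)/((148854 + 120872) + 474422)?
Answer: -311653/372074 ≈ -0.83761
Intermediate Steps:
(-225779 - 397527)/((148854 + 120872) + 474422) = -623306/(269726 + 474422) = -623306/744148 = -623306*1/744148 = -311653/372074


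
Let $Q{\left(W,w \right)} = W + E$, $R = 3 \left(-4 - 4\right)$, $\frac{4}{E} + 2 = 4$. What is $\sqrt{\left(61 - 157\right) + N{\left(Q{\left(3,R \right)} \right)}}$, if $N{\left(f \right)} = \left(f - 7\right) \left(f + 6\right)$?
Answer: $i \sqrt{118} \approx 10.863 i$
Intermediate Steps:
$E = 2$ ($E = \frac{4}{-2 + 4} = \frac{4}{2} = 4 \cdot \frac{1}{2} = 2$)
$R = -24$ ($R = 3 \left(-8\right) = -24$)
$Q{\left(W,w \right)} = 2 + W$ ($Q{\left(W,w \right)} = W + 2 = 2 + W$)
$N{\left(f \right)} = \left(-7 + f\right) \left(6 + f\right)$
$\sqrt{\left(61 - 157\right) + N{\left(Q{\left(3,R \right)} \right)}} = \sqrt{\left(61 - 157\right) - \left(47 - \left(2 + 3\right)^{2}\right)} = \sqrt{-96 - \left(47 - 25\right)} = \sqrt{-96 - 22} = \sqrt{-118} = i \sqrt{118}$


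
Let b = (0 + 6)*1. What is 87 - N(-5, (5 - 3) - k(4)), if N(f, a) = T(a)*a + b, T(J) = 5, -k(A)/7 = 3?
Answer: -34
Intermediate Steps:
k(A) = -21 (k(A) = -7*3 = -21)
b = 6 (b = 6*1 = 6)
N(f, a) = 6 + 5*a (N(f, a) = 5*a + 6 = 6 + 5*a)
87 - N(-5, (5 - 3) - k(4)) = 87 - (6 + 5*((5 - 3) - 1*(-21))) = 87 - (6 + 5*(2 + 21)) = 87 - (6 + 5*23) = 87 - (6 + 115) = 87 - 1*121 = 87 - 121 = -34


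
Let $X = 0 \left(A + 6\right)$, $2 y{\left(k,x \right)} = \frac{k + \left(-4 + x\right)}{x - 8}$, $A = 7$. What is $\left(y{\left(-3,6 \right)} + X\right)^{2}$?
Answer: $\frac{1}{16} \approx 0.0625$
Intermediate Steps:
$y{\left(k,x \right)} = \frac{-4 + k + x}{2 \left(-8 + x\right)}$ ($y{\left(k,x \right)} = \frac{\left(k + \left(-4 + x\right)\right) \frac{1}{x - 8}}{2} = \frac{\left(-4 + k + x\right) \frac{1}{-8 + x}}{2} = \frac{\frac{1}{-8 + x} \left(-4 + k + x\right)}{2} = \frac{-4 + k + x}{2 \left(-8 + x\right)}$)
$X = 0$ ($X = 0 \left(7 + 6\right) = 0 \cdot 13 = 0$)
$\left(y{\left(-3,6 \right)} + X\right)^{2} = \left(\frac{-4 - 3 + 6}{2 \left(-8 + 6\right)} + 0\right)^{2} = \left(\frac{1}{2} \frac{1}{-2} \left(-1\right) + 0\right)^{2} = \left(\frac{1}{2} \left(- \frac{1}{2}\right) \left(-1\right) + 0\right)^{2} = \left(\frac{1}{4} + 0\right)^{2} = \left(\frac{1}{4}\right)^{2} = \frac{1}{16}$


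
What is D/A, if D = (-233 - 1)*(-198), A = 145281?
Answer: 15444/48427 ≈ 0.31891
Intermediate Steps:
D = 46332 (D = -234*(-198) = 46332)
D/A = 46332/145281 = 46332*(1/145281) = 15444/48427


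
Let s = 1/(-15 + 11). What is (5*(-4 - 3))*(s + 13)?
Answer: -1785/4 ≈ -446.25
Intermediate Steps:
s = -1/4 (s = 1/(-4) = -1/4 ≈ -0.25000)
(5*(-4 - 3))*(s + 13) = (5*(-4 - 3))*(-1/4 + 13) = (5*(-7))*(51/4) = -35*51/4 = -1785/4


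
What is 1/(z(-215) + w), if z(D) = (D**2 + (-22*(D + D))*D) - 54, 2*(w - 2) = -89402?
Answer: -1/2032428 ≈ -4.9202e-7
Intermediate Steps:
w = -44699 (w = 2 + (1/2)*(-89402) = 2 - 44701 = -44699)
z(D) = -54 - 43*D**2 (z(D) = (D**2 + (-44*D)*D) - 54 = (D**2 - 44*D**2) - 54 = -43*D**2 - 54 = -54 - 43*D**2)
1/(z(-215) + w) = 1/((-54 - 43*(-215)**2) - 44699) = 1/((-54 - 43*46225) - 44699) = 1/((-54 - 1987675) - 44699) = 1/(-1987729 - 44699) = 1/(-2032428) = -1/2032428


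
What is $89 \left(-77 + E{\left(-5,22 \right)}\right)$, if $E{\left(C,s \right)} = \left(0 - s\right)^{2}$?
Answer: $36223$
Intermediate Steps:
$E{\left(C,s \right)} = s^{2}$ ($E{\left(C,s \right)} = \left(- s\right)^{2} = s^{2}$)
$89 \left(-77 + E{\left(-5,22 \right)}\right) = 89 \left(-77 + 22^{2}\right) = 89 \left(-77 + 484\right) = 89 \cdot 407 = 36223$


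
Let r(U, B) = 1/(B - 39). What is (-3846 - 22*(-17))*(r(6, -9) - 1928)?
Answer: 20082265/3 ≈ 6.6941e+6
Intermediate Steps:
r(U, B) = 1/(-39 + B)
(-3846 - 22*(-17))*(r(6, -9) - 1928) = (-3846 - 22*(-17))*(1/(-39 - 9) - 1928) = (-3846 + 374)*(1/(-48) - 1928) = -3472*(-1/48 - 1928) = -3472*(-92545/48) = 20082265/3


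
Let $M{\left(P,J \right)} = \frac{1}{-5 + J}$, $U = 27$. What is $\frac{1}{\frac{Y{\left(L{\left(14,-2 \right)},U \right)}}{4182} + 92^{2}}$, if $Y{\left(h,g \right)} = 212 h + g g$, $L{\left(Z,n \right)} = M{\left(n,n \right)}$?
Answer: $\frac{29274}{247780027} \approx 0.00011815$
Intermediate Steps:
$L{\left(Z,n \right)} = \frac{1}{-5 + n}$
$Y{\left(h,g \right)} = g^{2} + 212 h$ ($Y{\left(h,g \right)} = 212 h + g^{2} = g^{2} + 212 h$)
$\frac{1}{\frac{Y{\left(L{\left(14,-2 \right)},U \right)}}{4182} + 92^{2}} = \frac{1}{\frac{27^{2} + \frac{212}{-5 - 2}}{4182} + 92^{2}} = \frac{1}{\left(729 + \frac{212}{-7}\right) \frac{1}{4182} + 8464} = \frac{1}{\left(729 + 212 \left(- \frac{1}{7}\right)\right) \frac{1}{4182} + 8464} = \frac{1}{\left(729 - \frac{212}{7}\right) \frac{1}{4182} + 8464} = \frac{1}{\frac{4891}{7} \cdot \frac{1}{4182} + 8464} = \frac{1}{\frac{4891}{29274} + 8464} = \frac{1}{\frac{247780027}{29274}} = \frac{29274}{247780027}$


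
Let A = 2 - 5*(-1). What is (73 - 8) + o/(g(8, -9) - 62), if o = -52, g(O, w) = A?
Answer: 3627/55 ≈ 65.945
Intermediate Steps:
A = 7 (A = 2 + 5 = 7)
g(O, w) = 7
(73 - 8) + o/(g(8, -9) - 62) = (73 - 8) - 52/(7 - 62) = 65 - 52/(-55) = 65 - 1/55*(-52) = 65 + 52/55 = 3627/55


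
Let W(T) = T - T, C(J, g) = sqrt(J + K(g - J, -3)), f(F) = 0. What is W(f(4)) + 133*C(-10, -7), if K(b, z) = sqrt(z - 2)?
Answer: 133*sqrt(-10 + I*sqrt(5)) ≈ 46.735 + 423.17*I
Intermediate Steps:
K(b, z) = sqrt(-2 + z)
C(J, g) = sqrt(J + I*sqrt(5)) (C(J, g) = sqrt(J + sqrt(-2 - 3)) = sqrt(J + sqrt(-5)) = sqrt(J + I*sqrt(5)))
W(T) = 0
W(f(4)) + 133*C(-10, -7) = 0 + 133*sqrt(-10 + I*sqrt(5)) = 133*sqrt(-10 + I*sqrt(5))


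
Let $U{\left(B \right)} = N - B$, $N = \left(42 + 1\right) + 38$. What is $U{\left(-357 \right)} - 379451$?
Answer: $-379013$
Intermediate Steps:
$N = 81$ ($N = 43 + 38 = 81$)
$U{\left(B \right)} = 81 - B$
$U{\left(-357 \right)} - 379451 = \left(81 - -357\right) - 379451 = \left(81 + 357\right) - 379451 = 438 - 379451 = -379013$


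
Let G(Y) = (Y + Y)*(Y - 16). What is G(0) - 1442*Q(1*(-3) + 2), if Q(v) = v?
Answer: 1442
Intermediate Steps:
G(Y) = 2*Y*(-16 + Y) (G(Y) = (2*Y)*(-16 + Y) = 2*Y*(-16 + Y))
G(0) - 1442*Q(1*(-3) + 2) = 2*0*(-16 + 0) - 1442*(1*(-3) + 2) = 2*0*(-16) - 1442*(-3 + 2) = 0 - 1442*(-1) = 0 + 1442 = 1442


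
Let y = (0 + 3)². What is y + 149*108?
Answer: 16101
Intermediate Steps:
y = 9 (y = 3² = 9)
y + 149*108 = 9 + 149*108 = 9 + 16092 = 16101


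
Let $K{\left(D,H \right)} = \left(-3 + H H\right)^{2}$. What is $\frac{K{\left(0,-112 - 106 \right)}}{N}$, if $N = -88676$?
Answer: $- \frac{2258245441}{88676} \approx -25466.0$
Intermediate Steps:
$K{\left(D,H \right)} = \left(-3 + H^{2}\right)^{2}$
$\frac{K{\left(0,-112 - 106 \right)}}{N} = \frac{\left(-3 + \left(-112 - 106\right)^{2}\right)^{2}}{-88676} = \left(-3 + \left(-218\right)^{2}\right)^{2} \left(- \frac{1}{88676}\right) = \left(-3 + 47524\right)^{2} \left(- \frac{1}{88676}\right) = 47521^{2} \left(- \frac{1}{88676}\right) = 2258245441 \left(- \frac{1}{88676}\right) = - \frac{2258245441}{88676}$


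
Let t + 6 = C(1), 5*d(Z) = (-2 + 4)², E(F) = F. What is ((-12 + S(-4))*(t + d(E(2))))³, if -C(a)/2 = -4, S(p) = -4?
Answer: -11239424/125 ≈ -89915.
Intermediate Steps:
d(Z) = ⅘ (d(Z) = (-2 + 4)²/5 = (⅕)*2² = (⅕)*4 = ⅘)
C(a) = 8 (C(a) = -2*(-4) = 8)
t = 2 (t = -6 + 8 = 2)
((-12 + S(-4))*(t + d(E(2))))³ = ((-12 - 4)*(2 + ⅘))³ = (-16*14/5)³ = (-224/5)³ = -11239424/125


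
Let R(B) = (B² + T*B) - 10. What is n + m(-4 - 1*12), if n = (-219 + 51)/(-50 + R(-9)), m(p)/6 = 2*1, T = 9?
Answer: 74/5 ≈ 14.800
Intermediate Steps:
m(p) = 12 (m(p) = 6*(2*1) = 6*2 = 12)
R(B) = -10 + B² + 9*B (R(B) = (B² + 9*B) - 10 = -10 + B² + 9*B)
n = 14/5 (n = (-219 + 51)/(-50 + (-10 + (-9)² + 9*(-9))) = -168/(-50 + (-10 + 81 - 81)) = -168/(-50 - 10) = -168/(-60) = -168*(-1/60) = 14/5 ≈ 2.8000)
n + m(-4 - 1*12) = 14/5 + 12 = 74/5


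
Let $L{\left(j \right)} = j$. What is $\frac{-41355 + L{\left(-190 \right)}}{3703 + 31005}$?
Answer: $- \frac{41545}{34708} \approx -1.197$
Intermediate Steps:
$\frac{-41355 + L{\left(-190 \right)}}{3703 + 31005} = \frac{-41355 - 190}{3703 + 31005} = - \frac{41545}{34708}$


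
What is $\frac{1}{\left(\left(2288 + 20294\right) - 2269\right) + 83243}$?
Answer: $\frac{1}{103556} \approx 9.6566 \cdot 10^{-6}$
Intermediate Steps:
$\frac{1}{\left(\left(2288 + 20294\right) - 2269\right) + 83243} = \frac{1}{\left(22582 - 2269\right) + 83243} = \frac{1}{20313 + 83243} = \frac{1}{103556}$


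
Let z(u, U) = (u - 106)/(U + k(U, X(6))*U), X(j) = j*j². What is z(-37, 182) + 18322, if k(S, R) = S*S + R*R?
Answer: 20464464737/1116934 ≈ 18322.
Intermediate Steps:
X(j) = j³
k(S, R) = R² + S² (k(S, R) = S² + R² = R² + S²)
z(u, U) = (-106 + u)/(U + U*(46656 + U²)) (z(u, U) = (u - 106)/(U + ((6³)² + U²)*U) = (-106 + u)/(U + (216² + U²)*U) = (-106 + u)/(U + (46656 + U²)*U) = (-106 + u)/(U + U*(46656 + U²)))
z(-37, 182) + 18322 = (-106 - 37)/(182*(46657 + 182²)) + 18322 = (1/182)*(-143)/(46657 + 33124) + 18322 = (1/182)*(-143)/79781 + 18322 = (1/182)*(1/79781)*(-143) + 18322 = -11/1116934 + 18322 = 20464464737/1116934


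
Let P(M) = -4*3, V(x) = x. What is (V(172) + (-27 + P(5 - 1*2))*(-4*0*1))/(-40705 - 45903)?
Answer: -43/21652 ≈ -0.0019860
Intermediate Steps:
P(M) = -12
(V(172) + (-27 + P(5 - 1*2))*(-4*0*1))/(-40705 - 45903) = (172 + (-27 - 12)*(-4*0*1))/(-40705 - 45903) = (172 - 0)/(-86608) = (172 - 39*0)*(-1/86608) = (172 + 0)*(-1/86608) = 172*(-1/86608) = -43/21652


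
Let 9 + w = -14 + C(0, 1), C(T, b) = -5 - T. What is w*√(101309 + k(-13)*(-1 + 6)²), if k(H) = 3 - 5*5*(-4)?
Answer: -56*√25971 ≈ -9024.7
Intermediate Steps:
k(H) = 103 (k(H) = 3 - 25*(-4) = 3 + 100 = 103)
w = -28 (w = -9 + (-14 + (-5 - 1*0)) = -9 + (-14 + (-5 + 0)) = -9 + (-14 - 5) = -9 - 19 = -28)
w*√(101309 + k(-13)*(-1 + 6)²) = -28*√(101309 + 103*(-1 + 6)²) = -28*√(101309 + 103*5²) = -28*√(101309 + 103*25) = -28*√(101309 + 2575) = -56*√25971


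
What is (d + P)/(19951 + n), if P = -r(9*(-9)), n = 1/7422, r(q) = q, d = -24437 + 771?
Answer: -175047870/148076323 ≈ -1.1821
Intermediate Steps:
d = -23666
n = 1/7422 ≈ 0.00013473
P = 81 (P = -9*(-9) = -1*(-81) = 81)
(d + P)/(19951 + n) = (-23666 + 81)/(19951 + 1/7422) = -23585/148076323/7422 = -23585*7422/148076323 = -175047870/148076323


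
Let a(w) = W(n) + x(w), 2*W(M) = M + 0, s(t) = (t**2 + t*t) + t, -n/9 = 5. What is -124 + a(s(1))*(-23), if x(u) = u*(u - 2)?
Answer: 649/2 ≈ 324.50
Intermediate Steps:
n = -45 (n = -9*5 = -45)
s(t) = t + 2*t**2 (s(t) = (t**2 + t**2) + t = 2*t**2 + t = t + 2*t**2)
x(u) = u*(-2 + u)
W(M) = M/2 (W(M) = (M + 0)/2 = M/2)
a(w) = -45/2 + w*(-2 + w) (a(w) = (1/2)*(-45) + w*(-2 + w) = -45/2 + w*(-2 + w))
-124 + a(s(1))*(-23) = -124 + (-45/2 + (1*(1 + 2*1))*(-2 + 1*(1 + 2*1)))*(-23) = -124 + (-45/2 + (1*(1 + 2))*(-2 + 1*(1 + 2)))*(-23) = -124 + (-45/2 + (1*3)*(-2 + 1*3))*(-23) = -124 + (-45/2 + 3*(-2 + 3))*(-23) = -124 + (-45/2 + 3*1)*(-23) = -124 + (-45/2 + 3)*(-23) = -124 - 39/2*(-23) = -124 + 897/2 = 649/2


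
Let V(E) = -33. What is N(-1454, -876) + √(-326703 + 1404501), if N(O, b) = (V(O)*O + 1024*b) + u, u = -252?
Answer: -849294 + √1077798 ≈ -8.4826e+5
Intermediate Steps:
N(O, b) = -252 - 33*O + 1024*b (N(O, b) = (-33*O + 1024*b) - 252 = -252 - 33*O + 1024*b)
N(-1454, -876) + √(-326703 + 1404501) = (-252 - 33*(-1454) + 1024*(-876)) + √(-326703 + 1404501) = (-252 + 47982 - 897024) + √1077798 = -849294 + √1077798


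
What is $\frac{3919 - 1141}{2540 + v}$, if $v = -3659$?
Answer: $- \frac{926}{373} \approx -2.4826$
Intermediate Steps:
$\frac{3919 - 1141}{2540 + v} = \frac{3919 - 1141}{2540 - 3659} = \frac{2778}{-1119} = 2778 \left(- \frac{1}{1119}\right) = - \frac{926}{373}$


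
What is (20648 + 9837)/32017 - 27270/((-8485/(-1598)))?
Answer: -278992174319/54332849 ≈ -5134.9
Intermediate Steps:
(20648 + 9837)/32017 - 27270/((-8485/(-1598))) = 30485*(1/32017) - 27270/((-8485*(-1/1598))) = 30485/32017 - 27270/8485/1598 = 30485/32017 - 27270*1598/8485 = 30485/32017 - 8715492/1697 = -278992174319/54332849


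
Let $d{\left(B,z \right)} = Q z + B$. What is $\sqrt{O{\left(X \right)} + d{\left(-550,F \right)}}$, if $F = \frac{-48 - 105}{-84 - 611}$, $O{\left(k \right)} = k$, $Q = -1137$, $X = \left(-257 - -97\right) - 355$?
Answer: $\frac{2 i \sqrt{158831130}}{695} \approx 36.267 i$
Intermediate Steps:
$X = -515$ ($X = \left(-257 + 97\right) - 355 = -160 - 355 = -515$)
$F = \frac{153}{695}$ ($F = - \frac{153}{-695} = \left(-153\right) \left(- \frac{1}{695}\right) = \frac{153}{695} \approx 0.22014$)
$d{\left(B,z \right)} = B - 1137 z$ ($d{\left(B,z \right)} = - 1137 z + B = B - 1137 z$)
$\sqrt{O{\left(X \right)} + d{\left(-550,F \right)}} = \sqrt{-515 - \frac{556211}{695}} = \sqrt{- \frac{914136}{695}} = \frac{2 i \sqrt{158831130}}{695}$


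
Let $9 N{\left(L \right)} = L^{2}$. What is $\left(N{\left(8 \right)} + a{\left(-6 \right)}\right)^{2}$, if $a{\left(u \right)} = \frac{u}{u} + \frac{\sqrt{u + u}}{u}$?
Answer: $\frac{5302}{81} - \frac{146 i \sqrt{3}}{27} \approx 65.457 - 9.3659 i$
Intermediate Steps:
$a{\left(u \right)} = 1 + \frac{\sqrt{2}}{\sqrt{u}}$ ($a{\left(u \right)} = 1 + \frac{\sqrt{2 u}}{u} = 1 + \frac{\sqrt{2} \sqrt{u}}{u} = 1 + \frac{\sqrt{2}}{\sqrt{u}}$)
$N{\left(L \right)} = \frac{L^{2}}{9}$
$\left(N{\left(8 \right)} + a{\left(-6 \right)}\right)^{2} = \left(\frac{8^{2}}{9} + \left(1 + \frac{\sqrt{2}}{i \sqrt{6}}\right)\right)^{2} = \left(\frac{1}{9} \cdot 64 + \left(1 + \sqrt{2} \left(- \frac{i \sqrt{6}}{6}\right)\right)\right)^{2} = \left(\frac{64}{9} + \left(1 - \frac{i \sqrt{3}}{3}\right)\right)^{2} = \left(\frac{73}{9} - \frac{i \sqrt{3}}{3}\right)^{2}$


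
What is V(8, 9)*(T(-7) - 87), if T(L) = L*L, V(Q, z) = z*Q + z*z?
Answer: -5814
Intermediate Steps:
V(Q, z) = z**2 + Q*z (V(Q, z) = Q*z + z**2 = z**2 + Q*z)
T(L) = L**2
V(8, 9)*(T(-7) - 87) = (9*(8 + 9))*((-7)**2 - 87) = (9*17)*(49 - 87) = 153*(-38) = -5814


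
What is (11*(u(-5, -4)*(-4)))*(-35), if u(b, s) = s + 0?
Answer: -6160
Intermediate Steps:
u(b, s) = s
(11*(u(-5, -4)*(-4)))*(-35) = (11*(-4*(-4)))*(-35) = (11*16)*(-35) = 176*(-35) = -6160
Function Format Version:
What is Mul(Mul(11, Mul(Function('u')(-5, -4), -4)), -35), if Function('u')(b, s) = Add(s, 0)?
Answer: -6160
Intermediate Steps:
Function('u')(b, s) = s
Mul(Mul(11, Mul(Function('u')(-5, -4), -4)), -35) = Mul(Mul(11, Mul(-4, -4)), -35) = Mul(Mul(11, 16), -35) = Mul(176, -35) = -6160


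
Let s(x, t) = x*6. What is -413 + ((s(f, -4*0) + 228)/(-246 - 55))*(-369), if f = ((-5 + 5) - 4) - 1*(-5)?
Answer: -37967/301 ≈ -126.14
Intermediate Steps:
f = 1 (f = (0 - 4) + 5 = -4 + 5 = 1)
s(x, t) = 6*x
-413 + ((s(f, -4*0) + 228)/(-246 - 55))*(-369) = -413 + ((6*1 + 228)/(-246 - 55))*(-369) = -413 + ((6 + 228)/(-301))*(-369) = -413 + (234*(-1/301))*(-369) = -413 - 234/301*(-369) = -413 + 86346/301 = -37967/301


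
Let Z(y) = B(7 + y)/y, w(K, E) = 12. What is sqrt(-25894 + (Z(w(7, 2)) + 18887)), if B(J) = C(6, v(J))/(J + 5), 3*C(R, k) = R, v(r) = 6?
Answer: I*sqrt(1009007)/12 ≈ 83.708*I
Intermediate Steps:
C(R, k) = R/3
B(J) = 2/(5 + J) (B(J) = ((1/3)*6)/(J + 5) = 2/(5 + J))
Z(y) = 2/(y*(12 + y)) (Z(y) = (2/(5 + (7 + y)))/y = (2/(12 + y))/y = 2/(y*(12 + y)))
sqrt(-25894 + (Z(w(7, 2)) + 18887)) = sqrt(-25894 + (2/(12*(12 + 12)) + 18887)) = sqrt(-25894 + (2*(1/12)/24 + 18887)) = sqrt(-25894 + (2*(1/12)*(1/24) + 18887)) = sqrt(-25894 + (1/144 + 18887)) = sqrt(-25894 + 2719729/144) = sqrt(-1009007/144) = I*sqrt(1009007)/12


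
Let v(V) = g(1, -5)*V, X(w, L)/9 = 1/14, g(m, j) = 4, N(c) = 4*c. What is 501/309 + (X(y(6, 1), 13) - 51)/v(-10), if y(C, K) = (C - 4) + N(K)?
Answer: 33227/11536 ≈ 2.8803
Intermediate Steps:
y(C, K) = -4 + C + 4*K (y(C, K) = (C - 4) + 4*K = (-4 + C) + 4*K = -4 + C + 4*K)
X(w, L) = 9/14
v(V) = 4*V
501/309 + (X(y(6, 1), 13) - 51)/v(-10) = 501/309 + (9/14 - 51)/((4*(-10))) = 501*(1/309) - 705/14/(-40) = 167/103 - 705/14*(-1/40) = 167/103 + 141/112 = 33227/11536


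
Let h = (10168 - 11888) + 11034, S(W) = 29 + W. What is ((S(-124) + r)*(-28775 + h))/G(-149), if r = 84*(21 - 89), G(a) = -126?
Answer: -37670009/42 ≈ -8.9691e+5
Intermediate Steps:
r = -5712 (r = 84*(-68) = -5712)
h = 9314 (h = -1720 + 11034 = 9314)
((S(-124) + r)*(-28775 + h))/G(-149) = (((29 - 124) - 5712)*(-28775 + 9314))/(-126) = ((-95 - 5712)*(-19461))*(-1/126) = -5807*(-19461)*(-1/126) = 113010027*(-1/126) = -37670009/42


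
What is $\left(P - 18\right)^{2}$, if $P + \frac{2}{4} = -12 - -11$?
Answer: $\frac{1521}{4} \approx 380.25$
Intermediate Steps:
$P = - \frac{3}{2}$ ($P = - \frac{1}{2} - 1 = - \frac{3}{2} \approx -1.5$)
$\left(P - 18\right)^{2} = \left(- \frac{3}{2} - 18\right)^{2} = \left(- \frac{39}{2}\right)^{2} = \frac{1521}{4}$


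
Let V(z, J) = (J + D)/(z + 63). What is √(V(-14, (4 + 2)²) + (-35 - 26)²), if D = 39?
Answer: 2*√45601/7 ≈ 61.013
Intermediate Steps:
V(z, J) = (39 + J)/(63 + z) (V(z, J) = (J + 39)/(z + 63) = (39 + J)/(63 + z))
√(V(-14, (4 + 2)²) + (-35 - 26)²) = √((39 + (4 + 2)²)/(63 - 14) + (-35 - 26)²) = √((39 + 6²)/49 + (-61)²) = √((39 + 36)/49 + 3721) = √((1/49)*75 + 3721) = √(75/49 + 3721) = √(182404/49) = 2*√45601/7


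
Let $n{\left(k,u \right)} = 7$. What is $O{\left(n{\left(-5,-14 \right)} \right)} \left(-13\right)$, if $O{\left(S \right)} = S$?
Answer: $-91$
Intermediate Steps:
$O{\left(n{\left(-5,-14 \right)} \right)} \left(-13\right) = 7 \left(-13\right) = -91$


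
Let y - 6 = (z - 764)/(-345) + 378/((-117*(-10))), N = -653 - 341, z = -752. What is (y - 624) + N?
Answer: -7208663/4485 ≈ -1607.3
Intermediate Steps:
N = -994
y = 48067/4485 (y = 6 + ((-752 - 764)/(-345) + 378/((-117*(-10)))) = 6 + (-1516*(-1/345) + 378/1170) = 6 + (1516/345 + 378*(1/1170)) = 6 + (1516/345 + 21/65) = 6 + 21157/4485 = 48067/4485 ≈ 10.717)
(y - 624) + N = (48067/4485 - 624) - 994 = -2750573/4485 - 994 = -7208663/4485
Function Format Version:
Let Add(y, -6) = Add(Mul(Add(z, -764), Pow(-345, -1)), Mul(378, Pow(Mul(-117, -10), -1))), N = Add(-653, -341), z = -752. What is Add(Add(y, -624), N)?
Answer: Rational(-7208663, 4485) ≈ -1607.3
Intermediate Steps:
N = -994
y = Rational(48067, 4485) (y = Add(6, Add(Mul(Add(-752, -764), Pow(-345, -1)), Mul(378, Pow(Mul(-117, -10), -1)))) = Add(6, Add(Mul(-1516, Rational(-1, 345)), Mul(378, Pow(1170, -1)))) = Add(6, Add(Rational(1516, 345), Mul(378, Rational(1, 1170)))) = Add(6, Add(Rational(1516, 345), Rational(21, 65))) = Add(6, Rational(21157, 4485)) = Rational(48067, 4485) ≈ 10.717)
Add(Add(y, -624), N) = Add(Add(Rational(48067, 4485), -624), -994) = Add(Rational(-2750573, 4485), -994) = Rational(-7208663, 4485)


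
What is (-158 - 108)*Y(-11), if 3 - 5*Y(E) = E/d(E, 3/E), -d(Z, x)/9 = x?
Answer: -53732/135 ≈ -398.01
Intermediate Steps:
d(Z, x) = -9*x
Y(E) = 3/5 + E**2/135 (Y(E) = 3/5 - E/(5*((-27/E))) = 3/5 - E*(-E/27)/5 = 3/5 - (-1)*E**2/135 = 3/5 + E**2/135)
(-158 - 108)*Y(-11) = (-158 - 108)*(3/5 + (1/135)*(-11)**2) = -266*(3/5 + (1/135)*121) = -266*(3/5 + 121/135) = -266*202/135 = -53732/135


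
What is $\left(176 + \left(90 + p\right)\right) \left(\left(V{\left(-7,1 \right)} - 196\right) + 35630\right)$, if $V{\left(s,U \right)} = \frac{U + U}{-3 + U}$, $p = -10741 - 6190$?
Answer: $-590490945$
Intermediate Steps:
$p = -16931$
$V{\left(s,U \right)} = \frac{2 U}{-3 + U}$
$\left(176 + \left(90 + p\right)\right) \left(\left(V{\left(-7,1 \right)} - 196\right) + 35630\right) = \left(176 + \left(90 - 16931\right)\right) \left(\left(2 \cdot 1 \frac{1}{-3 + 1} - 196\right) + 35630\right) = \left(176 - 16841\right) \left(\left(2 \cdot 1 \frac{1}{-2} - 196\right) + 35630\right) = - 16665 \left(\left(2 \cdot 1 \left(- \frac{1}{2}\right) - 196\right) + 35630\right) = - 16665 \left(\left(-1 - 196\right) + 35630\right) = - 16665 \left(-197 + 35630\right) = \left(-16665\right) 35433 = -590490945$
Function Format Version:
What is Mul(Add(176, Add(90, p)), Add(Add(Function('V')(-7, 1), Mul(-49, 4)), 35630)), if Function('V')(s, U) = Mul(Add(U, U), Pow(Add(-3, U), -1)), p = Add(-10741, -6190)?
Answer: -590490945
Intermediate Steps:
p = -16931
Function('V')(s, U) = Mul(2, U, Pow(Add(-3, U), -1)) (Function('V')(s, U) = Mul(Mul(2, U), Pow(Add(-3, U), -1)) = Mul(2, U, Pow(Add(-3, U), -1)))
Mul(Add(176, Add(90, p)), Add(Add(Function('V')(-7, 1), Mul(-49, 4)), 35630)) = Mul(Add(176, Add(90, -16931)), Add(Add(Mul(2, 1, Pow(Add(-3, 1), -1)), Mul(-49, 4)), 35630)) = Mul(Add(176, -16841), Add(Add(Mul(2, 1, Pow(-2, -1)), -196), 35630)) = Mul(-16665, Add(Add(Mul(2, 1, Rational(-1, 2)), -196), 35630)) = Mul(-16665, Add(Add(-1, -196), 35630)) = Mul(-16665, Add(-197, 35630)) = Mul(-16665, 35433) = -590490945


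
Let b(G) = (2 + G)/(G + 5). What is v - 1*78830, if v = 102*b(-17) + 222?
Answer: -156961/2 ≈ -78481.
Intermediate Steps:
b(G) = (2 + G)/(5 + G)
v = 699/2 (v = 102*((2 - 17)/(5 - 17)) + 222 = 102*(-15/(-12)) + 222 = 102*(-1/12*(-15)) + 222 = 102*(5/4) + 222 = 255/2 + 222 = 699/2 ≈ 349.50)
v - 1*78830 = 699/2 - 1*78830 = 699/2 - 78830 = -156961/2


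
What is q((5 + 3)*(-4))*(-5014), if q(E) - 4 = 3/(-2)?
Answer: -12535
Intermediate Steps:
q(E) = 5/2 (q(E) = 4 + 3/(-2) = 4 + 3*(-1/2) = 4 - 3/2 = 5/2)
q((5 + 3)*(-4))*(-5014) = (5/2)*(-5014) = -12535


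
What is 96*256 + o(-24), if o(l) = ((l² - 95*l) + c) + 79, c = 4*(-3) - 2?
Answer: 27497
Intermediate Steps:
c = -14 (c = -12 - 2 = -14)
o(l) = 65 + l² - 95*l (o(l) = ((l² - 95*l) - 14) + 79 = (-14 + l² - 95*l) + 79 = 65 + l² - 95*l)
96*256 + o(-24) = 96*256 + (65 + (-24)² - 95*(-24)) = 24576 + (65 + 576 + 2280) = 24576 + 2921 = 27497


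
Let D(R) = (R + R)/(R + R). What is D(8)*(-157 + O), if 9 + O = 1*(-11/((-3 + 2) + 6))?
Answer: -841/5 ≈ -168.20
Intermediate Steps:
D(R) = 1 (D(R) = (2*R)/((2*R)) = (2*R)*(1/(2*R)) = 1)
O = -56/5 (O = -9 + 1*(-11/((-3 + 2) + 6)) = -9 + 1*(-11/(-1 + 6)) = -9 + 1*(-11/5) = -9 - 11/5 = -56/5 ≈ -11.200)
D(8)*(-157 + O) = 1*(-157 - 56/5) = 1*(-841/5) = -841/5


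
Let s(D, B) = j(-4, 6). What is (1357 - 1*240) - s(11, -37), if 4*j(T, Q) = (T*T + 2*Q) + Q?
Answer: 2217/2 ≈ 1108.5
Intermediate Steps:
j(T, Q) = T**2/4 + 3*Q/4 (j(T, Q) = ((T*T + 2*Q) + Q)/4 = ((T**2 + 2*Q) + Q)/4 = (T**2 + 3*Q)/4 = T**2/4 + 3*Q/4)
s(D, B) = 17/2 (s(D, B) = (1/4)*(-4)**2 + (3/4)*6 = (1/4)*16 + 9/2 = 4 + 9/2 = 17/2)
(1357 - 1*240) - s(11, -37) = (1357 - 1*240) - 1*17/2 = (1357 - 240) - 17/2 = 1117 - 17/2 = 2217/2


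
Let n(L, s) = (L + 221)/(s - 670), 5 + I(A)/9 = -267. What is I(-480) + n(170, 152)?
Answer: -1268455/518 ≈ -2448.8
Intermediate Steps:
I(A) = -2448 (I(A) = -45 + 9*(-267) = -45 - 2403 = -2448)
n(L, s) = (221 + L)/(-670 + s)
I(-480) + n(170, 152) = -2448 + (221 + 170)/(-670 + 152) = -2448 + 391/(-518) = -2448 - 1/518*391 = -2448 - 391/518 = -1268455/518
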